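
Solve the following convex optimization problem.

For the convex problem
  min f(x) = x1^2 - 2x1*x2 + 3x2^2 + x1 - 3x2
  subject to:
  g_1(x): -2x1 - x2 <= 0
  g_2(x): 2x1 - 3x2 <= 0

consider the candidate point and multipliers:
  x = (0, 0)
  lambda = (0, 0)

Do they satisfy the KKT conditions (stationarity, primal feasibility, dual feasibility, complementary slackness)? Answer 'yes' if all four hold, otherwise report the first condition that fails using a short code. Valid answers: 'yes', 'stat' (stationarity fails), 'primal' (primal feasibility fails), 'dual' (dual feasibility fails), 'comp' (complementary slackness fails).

Gradient of f: grad f(x) = Q x + c = (1, -3)
Constraint values g_i(x) = a_i^T x - b_i:
  g_1((0, 0)) = 0
  g_2((0, 0)) = 0
Stationarity residual: grad f(x) + sum_i lambda_i a_i = (1, -3)
  -> stationarity FAILS
Primal feasibility (all g_i <= 0): OK
Dual feasibility (all lambda_i >= 0): OK
Complementary slackness (lambda_i * g_i(x) = 0 for all i): OK

Verdict: the first failing condition is stationarity -> stat.

stat


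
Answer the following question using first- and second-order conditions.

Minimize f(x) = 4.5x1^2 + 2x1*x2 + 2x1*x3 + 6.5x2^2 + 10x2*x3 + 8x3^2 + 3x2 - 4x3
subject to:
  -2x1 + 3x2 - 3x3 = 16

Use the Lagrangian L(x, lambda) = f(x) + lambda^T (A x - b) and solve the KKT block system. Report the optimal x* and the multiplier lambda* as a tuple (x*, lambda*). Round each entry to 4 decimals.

Form the Lagrangian:
  L(x, lambda) = (1/2) x^T Q x + c^T x + lambda^T (A x - b)
Stationarity (grad_x L = 0): Q x + c + A^T lambda = 0.
Primal feasibility: A x = b.

This gives the KKT block system:
  [ Q   A^T ] [ x     ]   [-c ]
  [ A    0  ] [ lambda ] = [ b ]

Solving the linear system:
  x*      = (-1.1088, 2.5486, -2.0455)
  lambda* = (-4.4865)
  f(x*)   = 43.8058

x* = (-1.1088, 2.5486, -2.0455), lambda* = (-4.4865)


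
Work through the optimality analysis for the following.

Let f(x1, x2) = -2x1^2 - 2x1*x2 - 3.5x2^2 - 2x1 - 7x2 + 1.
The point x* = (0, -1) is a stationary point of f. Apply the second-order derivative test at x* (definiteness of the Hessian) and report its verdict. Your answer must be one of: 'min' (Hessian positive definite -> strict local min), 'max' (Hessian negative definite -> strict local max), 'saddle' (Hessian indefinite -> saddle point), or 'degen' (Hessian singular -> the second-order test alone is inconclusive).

Compute the Hessian H = grad^2 f:
  H = [[-4, -2], [-2, -7]]
Verify stationarity: grad f(x*) = H x* + g = (0, 0).
Eigenvalues of H: -8, -3.
Both eigenvalues < 0, so H is negative definite -> x* is a strict local max.

max


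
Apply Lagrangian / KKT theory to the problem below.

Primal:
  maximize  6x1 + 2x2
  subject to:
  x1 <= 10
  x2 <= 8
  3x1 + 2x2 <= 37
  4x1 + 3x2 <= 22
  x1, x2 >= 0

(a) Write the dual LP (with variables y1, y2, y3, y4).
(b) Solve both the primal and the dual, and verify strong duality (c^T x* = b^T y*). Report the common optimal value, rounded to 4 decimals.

The standard primal-dual pair for 'max c^T x s.t. A x <= b, x >= 0' is:
  Dual:  min b^T y  s.t.  A^T y >= c,  y >= 0.

So the dual LP is:
  minimize  10y1 + 8y2 + 37y3 + 22y4
  subject to:
    y1 + 3y3 + 4y4 >= 6
    y2 + 2y3 + 3y4 >= 2
    y1, y2, y3, y4 >= 0

Solving the primal: x* = (5.5, 0).
  primal value c^T x* = 33.
Solving the dual: y* = (0, 0, 0, 1.5).
  dual value b^T y* = 33.
Strong duality: c^T x* = b^T y*. Confirmed.

33


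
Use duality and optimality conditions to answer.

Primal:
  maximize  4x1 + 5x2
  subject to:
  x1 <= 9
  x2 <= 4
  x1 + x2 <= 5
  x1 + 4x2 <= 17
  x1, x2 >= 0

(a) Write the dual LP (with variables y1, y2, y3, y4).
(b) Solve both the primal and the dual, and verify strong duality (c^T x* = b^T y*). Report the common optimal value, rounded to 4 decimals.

The standard primal-dual pair for 'max c^T x s.t. A x <= b, x >= 0' is:
  Dual:  min b^T y  s.t.  A^T y >= c,  y >= 0.

So the dual LP is:
  minimize  9y1 + 4y2 + 5y3 + 17y4
  subject to:
    y1 + y3 + y4 >= 4
    y2 + y3 + 4y4 >= 5
    y1, y2, y3, y4 >= 0

Solving the primal: x* = (1, 4).
  primal value c^T x* = 24.
Solving the dual: y* = (0, 1, 4, 0).
  dual value b^T y* = 24.
Strong duality: c^T x* = b^T y*. Confirmed.

24


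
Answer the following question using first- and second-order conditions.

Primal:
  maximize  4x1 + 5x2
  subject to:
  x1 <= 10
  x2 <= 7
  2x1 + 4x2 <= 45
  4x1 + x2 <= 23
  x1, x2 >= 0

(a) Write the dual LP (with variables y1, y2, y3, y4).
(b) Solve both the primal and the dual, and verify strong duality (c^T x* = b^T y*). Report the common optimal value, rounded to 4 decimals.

The standard primal-dual pair for 'max c^T x s.t. A x <= b, x >= 0' is:
  Dual:  min b^T y  s.t.  A^T y >= c,  y >= 0.

So the dual LP is:
  minimize  10y1 + 7y2 + 45y3 + 23y4
  subject to:
    y1 + 2y3 + 4y4 >= 4
    y2 + 4y3 + y4 >= 5
    y1, y2, y3, y4 >= 0

Solving the primal: x* = (4, 7).
  primal value c^T x* = 51.
Solving the dual: y* = (0, 4, 0, 1).
  dual value b^T y* = 51.
Strong duality: c^T x* = b^T y*. Confirmed.

51


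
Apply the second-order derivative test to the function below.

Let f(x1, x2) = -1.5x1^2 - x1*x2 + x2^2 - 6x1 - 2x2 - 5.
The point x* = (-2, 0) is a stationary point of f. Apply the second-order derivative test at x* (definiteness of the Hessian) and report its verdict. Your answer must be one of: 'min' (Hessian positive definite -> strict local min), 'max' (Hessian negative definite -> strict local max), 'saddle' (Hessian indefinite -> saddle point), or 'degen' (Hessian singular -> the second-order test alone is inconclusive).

Compute the Hessian H = grad^2 f:
  H = [[-3, -1], [-1, 2]]
Verify stationarity: grad f(x*) = H x* + g = (0, 0).
Eigenvalues of H: -3.1926, 2.1926.
Eigenvalues have mixed signs, so H is indefinite -> x* is a saddle point.

saddle


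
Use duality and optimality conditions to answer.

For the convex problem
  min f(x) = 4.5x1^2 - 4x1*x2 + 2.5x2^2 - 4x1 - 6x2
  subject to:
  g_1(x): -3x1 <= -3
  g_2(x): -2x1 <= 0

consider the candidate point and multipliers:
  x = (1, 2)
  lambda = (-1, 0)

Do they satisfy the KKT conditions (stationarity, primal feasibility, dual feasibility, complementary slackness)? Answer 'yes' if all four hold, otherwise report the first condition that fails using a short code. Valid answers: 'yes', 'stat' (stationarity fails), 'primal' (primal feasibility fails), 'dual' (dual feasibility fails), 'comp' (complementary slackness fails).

Gradient of f: grad f(x) = Q x + c = (-3, 0)
Constraint values g_i(x) = a_i^T x - b_i:
  g_1((1, 2)) = 0
  g_2((1, 2)) = -2
Stationarity residual: grad f(x) + sum_i lambda_i a_i = (0, 0)
  -> stationarity OK
Primal feasibility (all g_i <= 0): OK
Dual feasibility (all lambda_i >= 0): FAILS
Complementary slackness (lambda_i * g_i(x) = 0 for all i): OK

Verdict: the first failing condition is dual_feasibility -> dual.

dual


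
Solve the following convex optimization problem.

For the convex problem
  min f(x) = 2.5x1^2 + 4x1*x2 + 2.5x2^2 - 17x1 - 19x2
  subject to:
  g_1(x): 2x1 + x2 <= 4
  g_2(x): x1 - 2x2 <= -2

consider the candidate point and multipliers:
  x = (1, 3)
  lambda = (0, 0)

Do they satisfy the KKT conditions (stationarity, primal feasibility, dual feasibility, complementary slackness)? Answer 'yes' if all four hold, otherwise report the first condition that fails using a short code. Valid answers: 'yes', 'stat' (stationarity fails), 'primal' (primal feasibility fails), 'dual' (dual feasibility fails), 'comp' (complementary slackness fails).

Gradient of f: grad f(x) = Q x + c = (0, 0)
Constraint values g_i(x) = a_i^T x - b_i:
  g_1((1, 3)) = 1
  g_2((1, 3)) = -3
Stationarity residual: grad f(x) + sum_i lambda_i a_i = (0, 0)
  -> stationarity OK
Primal feasibility (all g_i <= 0): FAILS
Dual feasibility (all lambda_i >= 0): OK
Complementary slackness (lambda_i * g_i(x) = 0 for all i): OK

Verdict: the first failing condition is primal_feasibility -> primal.

primal


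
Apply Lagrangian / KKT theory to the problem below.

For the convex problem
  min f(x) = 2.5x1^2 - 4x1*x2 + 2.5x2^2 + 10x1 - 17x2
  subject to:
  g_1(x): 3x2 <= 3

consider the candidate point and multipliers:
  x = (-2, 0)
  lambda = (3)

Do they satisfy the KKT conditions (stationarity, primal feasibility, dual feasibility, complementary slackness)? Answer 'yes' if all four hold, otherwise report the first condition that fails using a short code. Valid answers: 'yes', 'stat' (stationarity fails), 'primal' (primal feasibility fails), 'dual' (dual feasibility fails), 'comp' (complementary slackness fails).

Gradient of f: grad f(x) = Q x + c = (0, -9)
Constraint values g_i(x) = a_i^T x - b_i:
  g_1((-2, 0)) = -3
Stationarity residual: grad f(x) + sum_i lambda_i a_i = (0, 0)
  -> stationarity OK
Primal feasibility (all g_i <= 0): OK
Dual feasibility (all lambda_i >= 0): OK
Complementary slackness (lambda_i * g_i(x) = 0 for all i): FAILS

Verdict: the first failing condition is complementary_slackness -> comp.

comp


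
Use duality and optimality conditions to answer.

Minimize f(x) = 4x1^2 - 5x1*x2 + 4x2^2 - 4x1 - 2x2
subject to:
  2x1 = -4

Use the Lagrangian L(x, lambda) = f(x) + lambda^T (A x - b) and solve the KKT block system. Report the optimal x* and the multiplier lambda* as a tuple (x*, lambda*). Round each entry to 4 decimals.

Form the Lagrangian:
  L(x, lambda) = (1/2) x^T Q x + c^T x + lambda^T (A x - b)
Stationarity (grad_x L = 0): Q x + c + A^T lambda = 0.
Primal feasibility: A x = b.

This gives the KKT block system:
  [ Q   A^T ] [ x     ]   [-c ]
  [ A    0  ] [ lambda ] = [ b ]

Solving the linear system:
  x*      = (-2, -1)
  lambda* = (7.5)
  f(x*)   = 20

x* = (-2, -1), lambda* = (7.5)


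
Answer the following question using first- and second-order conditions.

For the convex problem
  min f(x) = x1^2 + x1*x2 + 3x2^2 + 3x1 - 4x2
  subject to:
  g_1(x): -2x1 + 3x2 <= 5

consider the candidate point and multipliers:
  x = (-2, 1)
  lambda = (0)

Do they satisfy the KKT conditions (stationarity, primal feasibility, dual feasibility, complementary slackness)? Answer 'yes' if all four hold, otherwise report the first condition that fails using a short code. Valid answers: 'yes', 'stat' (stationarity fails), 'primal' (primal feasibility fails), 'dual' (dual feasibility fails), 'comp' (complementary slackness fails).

Gradient of f: grad f(x) = Q x + c = (0, 0)
Constraint values g_i(x) = a_i^T x - b_i:
  g_1((-2, 1)) = 2
Stationarity residual: grad f(x) + sum_i lambda_i a_i = (0, 0)
  -> stationarity OK
Primal feasibility (all g_i <= 0): FAILS
Dual feasibility (all lambda_i >= 0): OK
Complementary slackness (lambda_i * g_i(x) = 0 for all i): OK

Verdict: the first failing condition is primal_feasibility -> primal.

primal


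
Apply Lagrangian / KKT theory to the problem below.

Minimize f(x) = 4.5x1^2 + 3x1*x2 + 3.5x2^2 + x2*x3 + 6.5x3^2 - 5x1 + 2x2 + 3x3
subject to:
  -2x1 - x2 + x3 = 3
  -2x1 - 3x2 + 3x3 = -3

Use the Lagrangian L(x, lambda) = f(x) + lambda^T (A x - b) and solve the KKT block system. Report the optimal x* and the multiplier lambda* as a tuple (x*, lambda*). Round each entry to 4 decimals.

Form the Lagrangian:
  L(x, lambda) = (1/2) x^T Q x + c^T x + lambda^T (A x - b)
Stationarity (grad_x L = 0): Q x + c + A^T lambda = 0.
Primal feasibility: A x = b.

This gives the KKT block system:
  [ Q   A^T ] [ x     ]   [-c ]
  [ A    0  ] [ lambda ] = [ b ]

Solving the linear system:
  x*      = (-3, 2.0909, -0.9091)
  lambda* = (-22.6591, 9.7955)
  f(x*)   = 56.9091

x* = (-3, 2.0909, -0.9091), lambda* = (-22.6591, 9.7955)


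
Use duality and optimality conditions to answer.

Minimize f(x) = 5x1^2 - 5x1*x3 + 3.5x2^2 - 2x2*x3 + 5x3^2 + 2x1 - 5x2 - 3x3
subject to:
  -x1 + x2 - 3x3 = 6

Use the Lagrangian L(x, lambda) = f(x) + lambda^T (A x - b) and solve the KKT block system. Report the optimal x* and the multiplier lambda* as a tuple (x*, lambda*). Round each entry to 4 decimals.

Form the Lagrangian:
  L(x, lambda) = (1/2) x^T Q x + c^T x + lambda^T (A x - b)
Stationarity (grad_x L = 0): Q x + c + A^T lambda = 0.
Primal feasibility: A x = b.

This gives the KKT block system:
  [ Q   A^T ] [ x     ]   [-c ]
  [ A    0  ] [ lambda ] = [ b ]

Solving the linear system:
  x*      = (-1.2307, 0.8954, -1.2913)
  lambda* = (-3.8502)
  f(x*)   = 10.0184

x* = (-1.2307, 0.8954, -1.2913), lambda* = (-3.8502)


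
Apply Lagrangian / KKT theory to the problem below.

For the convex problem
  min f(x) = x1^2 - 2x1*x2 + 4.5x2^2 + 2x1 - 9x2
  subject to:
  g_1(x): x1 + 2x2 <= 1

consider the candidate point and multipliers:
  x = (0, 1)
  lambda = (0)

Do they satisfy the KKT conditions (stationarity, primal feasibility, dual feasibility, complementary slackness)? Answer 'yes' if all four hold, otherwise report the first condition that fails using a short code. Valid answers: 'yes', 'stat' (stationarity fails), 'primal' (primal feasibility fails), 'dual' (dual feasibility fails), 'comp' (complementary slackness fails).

Gradient of f: grad f(x) = Q x + c = (0, 0)
Constraint values g_i(x) = a_i^T x - b_i:
  g_1((0, 1)) = 1
Stationarity residual: grad f(x) + sum_i lambda_i a_i = (0, 0)
  -> stationarity OK
Primal feasibility (all g_i <= 0): FAILS
Dual feasibility (all lambda_i >= 0): OK
Complementary slackness (lambda_i * g_i(x) = 0 for all i): OK

Verdict: the first failing condition is primal_feasibility -> primal.

primal


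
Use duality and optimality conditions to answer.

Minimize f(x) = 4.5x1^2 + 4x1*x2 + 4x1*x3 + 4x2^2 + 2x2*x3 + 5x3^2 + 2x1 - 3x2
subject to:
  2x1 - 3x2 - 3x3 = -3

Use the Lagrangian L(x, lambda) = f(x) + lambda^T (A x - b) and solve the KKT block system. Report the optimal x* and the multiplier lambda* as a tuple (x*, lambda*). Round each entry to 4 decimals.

Form the Lagrangian:
  L(x, lambda) = (1/2) x^T Q x + c^T x + lambda^T (A x - b)
Stationarity (grad_x L = 0): Q x + c + A^T lambda = 0.
Primal feasibility: A x = b.

This gives the KKT block system:
  [ Q   A^T ] [ x     ]   [-c ]
  [ A    0  ] [ lambda ] = [ b ]

Solving the linear system:
  x*      = (-0.5062, 0.5929, 0.0697)
  lambda* = (-0.0474)
  f(x*)   = -1.4666

x* = (-0.5062, 0.5929, 0.0697), lambda* = (-0.0474)


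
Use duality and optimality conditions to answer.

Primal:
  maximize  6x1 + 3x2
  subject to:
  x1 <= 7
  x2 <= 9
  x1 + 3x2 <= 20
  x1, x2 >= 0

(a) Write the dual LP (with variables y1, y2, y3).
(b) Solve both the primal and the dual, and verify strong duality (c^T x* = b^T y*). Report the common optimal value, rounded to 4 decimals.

The standard primal-dual pair for 'max c^T x s.t. A x <= b, x >= 0' is:
  Dual:  min b^T y  s.t.  A^T y >= c,  y >= 0.

So the dual LP is:
  minimize  7y1 + 9y2 + 20y3
  subject to:
    y1 + y3 >= 6
    y2 + 3y3 >= 3
    y1, y2, y3 >= 0

Solving the primal: x* = (7, 4.3333).
  primal value c^T x* = 55.
Solving the dual: y* = (5, 0, 1).
  dual value b^T y* = 55.
Strong duality: c^T x* = b^T y*. Confirmed.

55


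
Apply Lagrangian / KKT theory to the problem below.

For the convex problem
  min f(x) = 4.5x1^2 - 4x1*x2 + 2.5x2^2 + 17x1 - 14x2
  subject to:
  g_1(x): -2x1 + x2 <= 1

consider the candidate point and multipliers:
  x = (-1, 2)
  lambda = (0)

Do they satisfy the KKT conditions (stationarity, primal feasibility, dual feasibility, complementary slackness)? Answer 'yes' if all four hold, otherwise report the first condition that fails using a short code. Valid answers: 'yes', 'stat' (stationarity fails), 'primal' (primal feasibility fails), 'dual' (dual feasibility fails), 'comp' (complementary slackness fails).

Gradient of f: grad f(x) = Q x + c = (0, 0)
Constraint values g_i(x) = a_i^T x - b_i:
  g_1((-1, 2)) = 3
Stationarity residual: grad f(x) + sum_i lambda_i a_i = (0, 0)
  -> stationarity OK
Primal feasibility (all g_i <= 0): FAILS
Dual feasibility (all lambda_i >= 0): OK
Complementary slackness (lambda_i * g_i(x) = 0 for all i): OK

Verdict: the first failing condition is primal_feasibility -> primal.

primal


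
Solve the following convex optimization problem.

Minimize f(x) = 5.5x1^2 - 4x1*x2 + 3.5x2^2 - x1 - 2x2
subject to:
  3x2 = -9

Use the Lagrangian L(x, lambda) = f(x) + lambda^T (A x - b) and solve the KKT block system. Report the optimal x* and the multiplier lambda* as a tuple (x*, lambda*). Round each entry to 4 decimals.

Form the Lagrangian:
  L(x, lambda) = (1/2) x^T Q x + c^T x + lambda^T (A x - b)
Stationarity (grad_x L = 0): Q x + c + A^T lambda = 0.
Primal feasibility: A x = b.

This gives the KKT block system:
  [ Q   A^T ] [ x     ]   [-c ]
  [ A    0  ] [ lambda ] = [ b ]

Solving the linear system:
  x*      = (-1, -3)
  lambda* = (6.3333)
  f(x*)   = 32

x* = (-1, -3), lambda* = (6.3333)


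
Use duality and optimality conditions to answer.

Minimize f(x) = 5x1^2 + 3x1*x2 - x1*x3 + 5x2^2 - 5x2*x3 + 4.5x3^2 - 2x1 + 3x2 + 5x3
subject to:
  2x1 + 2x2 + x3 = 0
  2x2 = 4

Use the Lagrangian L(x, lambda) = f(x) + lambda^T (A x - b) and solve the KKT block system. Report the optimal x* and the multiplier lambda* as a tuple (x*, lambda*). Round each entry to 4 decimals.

Form the Lagrangian:
  L(x, lambda) = (1/2) x^T Q x + c^T x + lambda^T (A x - b)
Stationarity (grad_x L = 0): Q x + c + A^T lambda = 0.
Primal feasibility: A x = b.

This gives the KKT block system:
  [ Q   A^T ] [ x     ]   [-c ]
  [ A    0  ] [ lambda ] = [ b ]

Solving the linear system:
  x*      = (-1.8, 2, -0.4)
  lambda* = (6.8, -16.6)
  f(x*)   = 37

x* = (-1.8, 2, -0.4), lambda* = (6.8, -16.6)


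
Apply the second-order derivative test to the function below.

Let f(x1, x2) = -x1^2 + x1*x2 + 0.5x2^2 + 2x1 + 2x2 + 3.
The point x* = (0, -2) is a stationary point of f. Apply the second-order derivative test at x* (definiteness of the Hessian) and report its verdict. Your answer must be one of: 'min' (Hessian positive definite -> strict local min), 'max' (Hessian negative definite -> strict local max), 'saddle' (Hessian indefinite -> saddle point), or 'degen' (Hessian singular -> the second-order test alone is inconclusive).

Compute the Hessian H = grad^2 f:
  H = [[-2, 1], [1, 1]]
Verify stationarity: grad f(x*) = H x* + g = (0, 0).
Eigenvalues of H: -2.3028, 1.3028.
Eigenvalues have mixed signs, so H is indefinite -> x* is a saddle point.

saddle


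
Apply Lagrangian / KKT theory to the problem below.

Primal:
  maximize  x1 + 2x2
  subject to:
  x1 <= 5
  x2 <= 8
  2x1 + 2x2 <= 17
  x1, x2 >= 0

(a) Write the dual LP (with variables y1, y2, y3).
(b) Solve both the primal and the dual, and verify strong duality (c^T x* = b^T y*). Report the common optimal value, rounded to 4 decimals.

The standard primal-dual pair for 'max c^T x s.t. A x <= b, x >= 0' is:
  Dual:  min b^T y  s.t.  A^T y >= c,  y >= 0.

So the dual LP is:
  minimize  5y1 + 8y2 + 17y3
  subject to:
    y1 + 2y3 >= 1
    y2 + 2y3 >= 2
    y1, y2, y3 >= 0

Solving the primal: x* = (0.5, 8).
  primal value c^T x* = 16.5.
Solving the dual: y* = (0, 1, 0.5).
  dual value b^T y* = 16.5.
Strong duality: c^T x* = b^T y*. Confirmed.

16.5


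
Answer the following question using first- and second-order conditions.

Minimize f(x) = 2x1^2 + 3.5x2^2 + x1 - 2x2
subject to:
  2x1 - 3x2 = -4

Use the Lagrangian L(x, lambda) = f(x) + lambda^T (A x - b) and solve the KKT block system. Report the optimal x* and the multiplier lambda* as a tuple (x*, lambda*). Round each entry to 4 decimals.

Form the Lagrangian:
  L(x, lambda) = (1/2) x^T Q x + c^T x + lambda^T (A x - b)
Stationarity (grad_x L = 0): Q x + c + A^T lambda = 0.
Primal feasibility: A x = b.

This gives the KKT block system:
  [ Q   A^T ] [ x     ]   [-c ]
  [ A    0  ] [ lambda ] = [ b ]

Solving the linear system:
  x*      = (-0.8281, 0.7812)
  lambda* = (1.1562)
  f(x*)   = 1.1172

x* = (-0.8281, 0.7812), lambda* = (1.1562)


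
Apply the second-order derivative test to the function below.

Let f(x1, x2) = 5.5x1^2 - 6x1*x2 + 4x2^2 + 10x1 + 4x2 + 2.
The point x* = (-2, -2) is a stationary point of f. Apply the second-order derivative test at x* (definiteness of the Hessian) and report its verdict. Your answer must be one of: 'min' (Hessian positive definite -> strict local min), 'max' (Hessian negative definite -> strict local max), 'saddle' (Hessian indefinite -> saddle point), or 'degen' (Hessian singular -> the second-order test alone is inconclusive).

Compute the Hessian H = grad^2 f:
  H = [[11, -6], [-6, 8]]
Verify stationarity: grad f(x*) = H x* + g = (0, 0).
Eigenvalues of H: 3.3153, 15.6847.
Both eigenvalues > 0, so H is positive definite -> x* is a strict local min.

min


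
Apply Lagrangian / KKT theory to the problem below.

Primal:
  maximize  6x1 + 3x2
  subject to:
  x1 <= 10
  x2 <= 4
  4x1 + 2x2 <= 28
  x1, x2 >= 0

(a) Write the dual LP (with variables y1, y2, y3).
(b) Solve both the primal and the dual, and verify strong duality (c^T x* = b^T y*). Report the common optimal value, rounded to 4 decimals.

The standard primal-dual pair for 'max c^T x s.t. A x <= b, x >= 0' is:
  Dual:  min b^T y  s.t.  A^T y >= c,  y >= 0.

So the dual LP is:
  minimize  10y1 + 4y2 + 28y3
  subject to:
    y1 + 4y3 >= 6
    y2 + 2y3 >= 3
    y1, y2, y3 >= 0

Solving the primal: x* = (7, 0).
  primal value c^T x* = 42.
Solving the dual: y* = (0, 0, 1.5).
  dual value b^T y* = 42.
Strong duality: c^T x* = b^T y*. Confirmed.

42


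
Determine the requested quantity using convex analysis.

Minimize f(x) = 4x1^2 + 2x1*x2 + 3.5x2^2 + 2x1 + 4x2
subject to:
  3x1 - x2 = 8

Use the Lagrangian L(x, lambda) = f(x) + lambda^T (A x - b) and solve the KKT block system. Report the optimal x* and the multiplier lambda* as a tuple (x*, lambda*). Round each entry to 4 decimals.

Form the Lagrangian:
  L(x, lambda) = (1/2) x^T Q x + c^T x + lambda^T (A x - b)
Stationarity (grad_x L = 0): Q x + c + A^T lambda = 0.
Primal feasibility: A x = b.

This gives the KKT block system:
  [ Q   A^T ] [ x     ]   [-c ]
  [ A    0  ] [ lambda ] = [ b ]

Solving the linear system:
  x*      = (2.0482, -1.8554)
  lambda* = (-4.8916)
  f(x*)   = 17.9036

x* = (2.0482, -1.8554), lambda* = (-4.8916)


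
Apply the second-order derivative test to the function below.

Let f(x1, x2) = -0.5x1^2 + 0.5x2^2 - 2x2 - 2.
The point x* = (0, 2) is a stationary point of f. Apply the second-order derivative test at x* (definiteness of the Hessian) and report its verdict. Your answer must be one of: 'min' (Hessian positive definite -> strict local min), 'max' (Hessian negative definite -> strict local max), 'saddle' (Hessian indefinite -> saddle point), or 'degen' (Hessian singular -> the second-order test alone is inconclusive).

Compute the Hessian H = grad^2 f:
  H = [[-1, 0], [0, 1]]
Verify stationarity: grad f(x*) = H x* + g = (0, 0).
Eigenvalues of H: -1, 1.
Eigenvalues have mixed signs, so H is indefinite -> x* is a saddle point.

saddle


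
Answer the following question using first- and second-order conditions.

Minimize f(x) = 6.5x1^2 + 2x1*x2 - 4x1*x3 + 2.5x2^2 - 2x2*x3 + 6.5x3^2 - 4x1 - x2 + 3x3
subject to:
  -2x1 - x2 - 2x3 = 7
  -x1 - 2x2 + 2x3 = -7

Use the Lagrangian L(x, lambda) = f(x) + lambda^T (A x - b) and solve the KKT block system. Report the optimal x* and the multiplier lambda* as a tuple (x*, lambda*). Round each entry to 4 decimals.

Form the Lagrangian:
  L(x, lambda) = (1/2) x^T Q x + c^T x + lambda^T (A x - b)
Stationarity (grad_x L = 0): Q x + c + A^T lambda = 0.
Primal feasibility: A x = b.

This gives the KKT block system:
  [ Q   A^T ] [ x     ]   [-c ]
  [ A    0  ] [ lambda ] = [ b ]

Solving the linear system:
  x*      = (-1.3117, 1.3117, -2.8442)
  lambda* = (-7.5758, 8.0996)
  f(x*)   = 52.5649

x* = (-1.3117, 1.3117, -2.8442), lambda* = (-7.5758, 8.0996)


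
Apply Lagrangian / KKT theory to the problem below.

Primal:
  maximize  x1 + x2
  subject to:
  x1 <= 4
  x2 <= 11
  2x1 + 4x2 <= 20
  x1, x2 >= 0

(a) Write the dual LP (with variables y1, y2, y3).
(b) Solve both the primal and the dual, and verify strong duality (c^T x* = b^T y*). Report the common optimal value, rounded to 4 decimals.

The standard primal-dual pair for 'max c^T x s.t. A x <= b, x >= 0' is:
  Dual:  min b^T y  s.t.  A^T y >= c,  y >= 0.

So the dual LP is:
  minimize  4y1 + 11y2 + 20y3
  subject to:
    y1 + 2y3 >= 1
    y2 + 4y3 >= 1
    y1, y2, y3 >= 0

Solving the primal: x* = (4, 3).
  primal value c^T x* = 7.
Solving the dual: y* = (0.5, 0, 0.25).
  dual value b^T y* = 7.
Strong duality: c^T x* = b^T y*. Confirmed.

7


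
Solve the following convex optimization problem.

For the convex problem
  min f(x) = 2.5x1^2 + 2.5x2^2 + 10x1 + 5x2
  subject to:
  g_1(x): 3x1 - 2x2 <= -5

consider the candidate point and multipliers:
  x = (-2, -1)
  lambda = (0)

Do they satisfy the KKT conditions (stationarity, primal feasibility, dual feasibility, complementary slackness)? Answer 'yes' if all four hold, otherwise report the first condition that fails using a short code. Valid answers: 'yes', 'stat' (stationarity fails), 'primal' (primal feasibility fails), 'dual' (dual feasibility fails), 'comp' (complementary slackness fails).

Gradient of f: grad f(x) = Q x + c = (0, 0)
Constraint values g_i(x) = a_i^T x - b_i:
  g_1((-2, -1)) = 1
Stationarity residual: grad f(x) + sum_i lambda_i a_i = (0, 0)
  -> stationarity OK
Primal feasibility (all g_i <= 0): FAILS
Dual feasibility (all lambda_i >= 0): OK
Complementary slackness (lambda_i * g_i(x) = 0 for all i): OK

Verdict: the first failing condition is primal_feasibility -> primal.

primal


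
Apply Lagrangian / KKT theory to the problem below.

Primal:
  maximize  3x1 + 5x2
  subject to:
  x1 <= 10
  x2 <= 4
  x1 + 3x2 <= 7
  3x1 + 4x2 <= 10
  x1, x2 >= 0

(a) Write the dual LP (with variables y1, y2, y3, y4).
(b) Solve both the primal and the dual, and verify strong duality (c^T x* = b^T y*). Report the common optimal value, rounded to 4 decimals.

The standard primal-dual pair for 'max c^T x s.t. A x <= b, x >= 0' is:
  Dual:  min b^T y  s.t.  A^T y >= c,  y >= 0.

So the dual LP is:
  minimize  10y1 + 4y2 + 7y3 + 10y4
  subject to:
    y1 + y3 + 3y4 >= 3
    y2 + 3y3 + 4y4 >= 5
    y1, y2, y3, y4 >= 0

Solving the primal: x* = (0.4, 2.2).
  primal value c^T x* = 12.2.
Solving the dual: y* = (0, 0, 0.6, 0.8).
  dual value b^T y* = 12.2.
Strong duality: c^T x* = b^T y*. Confirmed.

12.2


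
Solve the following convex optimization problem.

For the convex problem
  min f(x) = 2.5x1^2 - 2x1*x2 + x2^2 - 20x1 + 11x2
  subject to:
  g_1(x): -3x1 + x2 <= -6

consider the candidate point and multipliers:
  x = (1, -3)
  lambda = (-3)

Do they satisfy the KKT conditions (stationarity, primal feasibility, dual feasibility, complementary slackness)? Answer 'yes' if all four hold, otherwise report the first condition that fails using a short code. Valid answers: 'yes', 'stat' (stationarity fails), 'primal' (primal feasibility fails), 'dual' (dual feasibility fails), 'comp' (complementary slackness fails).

Gradient of f: grad f(x) = Q x + c = (-9, 3)
Constraint values g_i(x) = a_i^T x - b_i:
  g_1((1, -3)) = 0
Stationarity residual: grad f(x) + sum_i lambda_i a_i = (0, 0)
  -> stationarity OK
Primal feasibility (all g_i <= 0): OK
Dual feasibility (all lambda_i >= 0): FAILS
Complementary slackness (lambda_i * g_i(x) = 0 for all i): OK

Verdict: the first failing condition is dual_feasibility -> dual.

dual


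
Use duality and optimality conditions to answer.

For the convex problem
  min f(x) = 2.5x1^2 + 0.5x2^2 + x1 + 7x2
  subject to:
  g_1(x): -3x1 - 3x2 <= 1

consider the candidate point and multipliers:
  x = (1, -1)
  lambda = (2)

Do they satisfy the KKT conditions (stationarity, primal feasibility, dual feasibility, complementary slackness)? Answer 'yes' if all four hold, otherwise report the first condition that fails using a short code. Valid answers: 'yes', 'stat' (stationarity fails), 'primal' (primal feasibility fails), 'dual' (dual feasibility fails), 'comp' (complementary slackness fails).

Gradient of f: grad f(x) = Q x + c = (6, 6)
Constraint values g_i(x) = a_i^T x - b_i:
  g_1((1, -1)) = -1
Stationarity residual: grad f(x) + sum_i lambda_i a_i = (0, 0)
  -> stationarity OK
Primal feasibility (all g_i <= 0): OK
Dual feasibility (all lambda_i >= 0): OK
Complementary slackness (lambda_i * g_i(x) = 0 for all i): FAILS

Verdict: the first failing condition is complementary_slackness -> comp.

comp


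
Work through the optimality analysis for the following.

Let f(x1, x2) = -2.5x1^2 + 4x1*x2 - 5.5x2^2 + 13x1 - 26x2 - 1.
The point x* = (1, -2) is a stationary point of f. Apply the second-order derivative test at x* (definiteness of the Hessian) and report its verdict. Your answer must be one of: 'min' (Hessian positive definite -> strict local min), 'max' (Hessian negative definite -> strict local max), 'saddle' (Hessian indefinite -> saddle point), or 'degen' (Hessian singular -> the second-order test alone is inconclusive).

Compute the Hessian H = grad^2 f:
  H = [[-5, 4], [4, -11]]
Verify stationarity: grad f(x*) = H x* + g = (0, 0).
Eigenvalues of H: -13, -3.
Both eigenvalues < 0, so H is negative definite -> x* is a strict local max.

max


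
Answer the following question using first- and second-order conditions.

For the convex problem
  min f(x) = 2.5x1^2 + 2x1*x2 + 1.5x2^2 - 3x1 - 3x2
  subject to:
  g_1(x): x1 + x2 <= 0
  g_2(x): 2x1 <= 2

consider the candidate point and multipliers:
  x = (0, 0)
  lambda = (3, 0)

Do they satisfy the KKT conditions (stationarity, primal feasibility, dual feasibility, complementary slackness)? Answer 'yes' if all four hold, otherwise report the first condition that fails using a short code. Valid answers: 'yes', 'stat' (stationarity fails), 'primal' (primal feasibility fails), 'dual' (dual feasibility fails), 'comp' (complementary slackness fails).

Gradient of f: grad f(x) = Q x + c = (-3, -3)
Constraint values g_i(x) = a_i^T x - b_i:
  g_1((0, 0)) = 0
  g_2((0, 0)) = -2
Stationarity residual: grad f(x) + sum_i lambda_i a_i = (0, 0)
  -> stationarity OK
Primal feasibility (all g_i <= 0): OK
Dual feasibility (all lambda_i >= 0): OK
Complementary slackness (lambda_i * g_i(x) = 0 for all i): OK

Verdict: yes, KKT holds.

yes


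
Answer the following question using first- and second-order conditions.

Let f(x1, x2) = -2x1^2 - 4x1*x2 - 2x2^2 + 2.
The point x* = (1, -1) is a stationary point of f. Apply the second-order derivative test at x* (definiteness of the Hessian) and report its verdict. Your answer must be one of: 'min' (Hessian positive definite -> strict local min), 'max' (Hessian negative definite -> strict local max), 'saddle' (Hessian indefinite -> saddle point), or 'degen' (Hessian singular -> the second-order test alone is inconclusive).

Compute the Hessian H = grad^2 f:
  H = [[-4, -4], [-4, -4]]
Verify stationarity: grad f(x*) = H x* + g = (0, 0).
Eigenvalues of H: -8, 0.
H has a zero eigenvalue (singular; negative semidefinite but not definite), so H is neither positive definite, negative definite, nor indefinite. The second-order test alone is inconclusive -> degen.
(Indeed, f is constant along the null direction of H through x*, so x* is not a strict local extremum.)

degen


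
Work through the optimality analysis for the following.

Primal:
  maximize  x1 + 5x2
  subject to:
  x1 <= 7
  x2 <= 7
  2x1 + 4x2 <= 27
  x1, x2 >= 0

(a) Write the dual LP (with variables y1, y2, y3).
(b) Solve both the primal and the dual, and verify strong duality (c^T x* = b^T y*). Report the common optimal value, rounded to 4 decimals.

The standard primal-dual pair for 'max c^T x s.t. A x <= b, x >= 0' is:
  Dual:  min b^T y  s.t.  A^T y >= c,  y >= 0.

So the dual LP is:
  minimize  7y1 + 7y2 + 27y3
  subject to:
    y1 + 2y3 >= 1
    y2 + 4y3 >= 5
    y1, y2, y3 >= 0

Solving the primal: x* = (0, 6.75).
  primal value c^T x* = 33.75.
Solving the dual: y* = (0, 0, 1.25).
  dual value b^T y* = 33.75.
Strong duality: c^T x* = b^T y*. Confirmed.

33.75


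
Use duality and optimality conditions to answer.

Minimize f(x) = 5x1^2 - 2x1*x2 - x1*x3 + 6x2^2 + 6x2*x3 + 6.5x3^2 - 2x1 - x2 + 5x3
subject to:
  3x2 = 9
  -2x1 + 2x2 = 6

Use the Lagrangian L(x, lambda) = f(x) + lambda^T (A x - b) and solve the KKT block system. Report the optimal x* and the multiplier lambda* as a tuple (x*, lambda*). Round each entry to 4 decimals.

Form the Lagrangian:
  L(x, lambda) = (1/2) x^T Q x + c^T x + lambda^T (A x - b)
Stationarity (grad_x L = 0): Q x + c + A^T lambda = 0.
Primal feasibility: A x = b.

This gives the KKT block system:
  [ Q   A^T ] [ x     ]   [-c ]
  [ A    0  ] [ lambda ] = [ b ]

Solving the linear system:
  x*      = (0, 3, -1.7692)
  lambda* = (-6.0513, -3.1154)
  f(x*)   = 30.6538

x* = (0, 3, -1.7692), lambda* = (-6.0513, -3.1154)


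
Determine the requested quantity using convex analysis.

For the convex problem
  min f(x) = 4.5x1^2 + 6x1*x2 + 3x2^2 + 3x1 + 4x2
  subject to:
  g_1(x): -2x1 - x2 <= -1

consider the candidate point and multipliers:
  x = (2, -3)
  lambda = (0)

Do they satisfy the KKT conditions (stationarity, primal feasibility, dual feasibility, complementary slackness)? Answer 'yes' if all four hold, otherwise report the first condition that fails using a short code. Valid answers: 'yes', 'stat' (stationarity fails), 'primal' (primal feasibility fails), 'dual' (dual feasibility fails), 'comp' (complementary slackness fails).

Gradient of f: grad f(x) = Q x + c = (3, -2)
Constraint values g_i(x) = a_i^T x - b_i:
  g_1((2, -3)) = 0
Stationarity residual: grad f(x) + sum_i lambda_i a_i = (3, -2)
  -> stationarity FAILS
Primal feasibility (all g_i <= 0): OK
Dual feasibility (all lambda_i >= 0): OK
Complementary slackness (lambda_i * g_i(x) = 0 for all i): OK

Verdict: the first failing condition is stationarity -> stat.

stat


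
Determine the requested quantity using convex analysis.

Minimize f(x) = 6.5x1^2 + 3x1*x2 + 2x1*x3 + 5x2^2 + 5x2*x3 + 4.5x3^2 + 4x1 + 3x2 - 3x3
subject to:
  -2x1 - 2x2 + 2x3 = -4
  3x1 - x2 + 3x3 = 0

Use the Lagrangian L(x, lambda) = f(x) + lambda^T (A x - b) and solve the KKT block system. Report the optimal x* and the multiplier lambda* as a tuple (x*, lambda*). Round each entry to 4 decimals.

Form the Lagrangian:
  L(x, lambda) = (1/2) x^T Q x + c^T x + lambda^T (A x - b)
Stationarity (grad_x L = 0): Q x + c + A^T lambda = 0.
Primal feasibility: A x = b.

This gives the KKT block system:
  [ Q   A^T ] [ x     ]   [-c ]
  [ A    0  ] [ lambda ] = [ b ]

Solving the linear system:
  x*      = (0.815, 0.5549, -0.6301)
  lambda* = (4.8165, -1.789)
  f(x*)   = 13.0405

x* = (0.815, 0.5549, -0.6301), lambda* = (4.8165, -1.789)


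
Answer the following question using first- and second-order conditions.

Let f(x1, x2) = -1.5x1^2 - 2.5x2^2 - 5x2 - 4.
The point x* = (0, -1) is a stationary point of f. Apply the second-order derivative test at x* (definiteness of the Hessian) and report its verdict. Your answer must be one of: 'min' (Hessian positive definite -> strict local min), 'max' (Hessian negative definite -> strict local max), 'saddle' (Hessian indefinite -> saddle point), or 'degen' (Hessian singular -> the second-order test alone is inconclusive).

Compute the Hessian H = grad^2 f:
  H = [[-3, 0], [0, -5]]
Verify stationarity: grad f(x*) = H x* + g = (0, 0).
Eigenvalues of H: -5, -3.
Both eigenvalues < 0, so H is negative definite -> x* is a strict local max.

max


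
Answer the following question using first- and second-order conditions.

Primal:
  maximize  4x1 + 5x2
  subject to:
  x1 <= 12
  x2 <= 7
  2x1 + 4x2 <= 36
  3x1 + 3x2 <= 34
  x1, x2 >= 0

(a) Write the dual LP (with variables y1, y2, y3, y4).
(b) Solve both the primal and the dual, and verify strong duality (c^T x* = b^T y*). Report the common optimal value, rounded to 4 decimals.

The standard primal-dual pair for 'max c^T x s.t. A x <= b, x >= 0' is:
  Dual:  min b^T y  s.t.  A^T y >= c,  y >= 0.

So the dual LP is:
  minimize  12y1 + 7y2 + 36y3 + 34y4
  subject to:
    y1 + 2y3 + 3y4 >= 4
    y2 + 4y3 + 3y4 >= 5
    y1, y2, y3, y4 >= 0

Solving the primal: x* = (4.6667, 6.6667).
  primal value c^T x* = 52.
Solving the dual: y* = (0, 0, 0.5, 1).
  dual value b^T y* = 52.
Strong duality: c^T x* = b^T y*. Confirmed.

52


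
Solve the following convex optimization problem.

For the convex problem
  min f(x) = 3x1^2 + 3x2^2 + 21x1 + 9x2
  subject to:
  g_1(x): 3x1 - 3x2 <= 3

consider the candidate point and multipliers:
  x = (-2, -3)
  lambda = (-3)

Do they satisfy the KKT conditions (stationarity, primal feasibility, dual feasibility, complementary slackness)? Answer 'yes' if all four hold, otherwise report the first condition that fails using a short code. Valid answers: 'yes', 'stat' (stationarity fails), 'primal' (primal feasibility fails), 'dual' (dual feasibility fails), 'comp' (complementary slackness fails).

Gradient of f: grad f(x) = Q x + c = (9, -9)
Constraint values g_i(x) = a_i^T x - b_i:
  g_1((-2, -3)) = 0
Stationarity residual: grad f(x) + sum_i lambda_i a_i = (0, 0)
  -> stationarity OK
Primal feasibility (all g_i <= 0): OK
Dual feasibility (all lambda_i >= 0): FAILS
Complementary slackness (lambda_i * g_i(x) = 0 for all i): OK

Verdict: the first failing condition is dual_feasibility -> dual.

dual


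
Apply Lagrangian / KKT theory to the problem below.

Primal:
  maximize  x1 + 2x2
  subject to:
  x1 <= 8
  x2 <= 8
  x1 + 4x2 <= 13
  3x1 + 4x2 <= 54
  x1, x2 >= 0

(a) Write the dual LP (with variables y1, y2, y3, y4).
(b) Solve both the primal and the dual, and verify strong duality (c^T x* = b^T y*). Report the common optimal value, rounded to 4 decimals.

The standard primal-dual pair for 'max c^T x s.t. A x <= b, x >= 0' is:
  Dual:  min b^T y  s.t.  A^T y >= c,  y >= 0.

So the dual LP is:
  minimize  8y1 + 8y2 + 13y3 + 54y4
  subject to:
    y1 + y3 + 3y4 >= 1
    y2 + 4y3 + 4y4 >= 2
    y1, y2, y3, y4 >= 0

Solving the primal: x* = (8, 1.25).
  primal value c^T x* = 10.5.
Solving the dual: y* = (0.5, 0, 0.5, 0).
  dual value b^T y* = 10.5.
Strong duality: c^T x* = b^T y*. Confirmed.

10.5


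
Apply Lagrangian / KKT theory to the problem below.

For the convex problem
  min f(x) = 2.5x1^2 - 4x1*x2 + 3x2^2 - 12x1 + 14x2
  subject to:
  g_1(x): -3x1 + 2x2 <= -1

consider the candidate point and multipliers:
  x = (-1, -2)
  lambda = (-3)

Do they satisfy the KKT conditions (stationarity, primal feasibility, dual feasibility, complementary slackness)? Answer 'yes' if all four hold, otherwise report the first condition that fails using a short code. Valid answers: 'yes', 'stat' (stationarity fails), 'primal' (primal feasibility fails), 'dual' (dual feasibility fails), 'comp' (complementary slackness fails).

Gradient of f: grad f(x) = Q x + c = (-9, 6)
Constraint values g_i(x) = a_i^T x - b_i:
  g_1((-1, -2)) = 0
Stationarity residual: grad f(x) + sum_i lambda_i a_i = (0, 0)
  -> stationarity OK
Primal feasibility (all g_i <= 0): OK
Dual feasibility (all lambda_i >= 0): FAILS
Complementary slackness (lambda_i * g_i(x) = 0 for all i): OK

Verdict: the first failing condition is dual_feasibility -> dual.

dual


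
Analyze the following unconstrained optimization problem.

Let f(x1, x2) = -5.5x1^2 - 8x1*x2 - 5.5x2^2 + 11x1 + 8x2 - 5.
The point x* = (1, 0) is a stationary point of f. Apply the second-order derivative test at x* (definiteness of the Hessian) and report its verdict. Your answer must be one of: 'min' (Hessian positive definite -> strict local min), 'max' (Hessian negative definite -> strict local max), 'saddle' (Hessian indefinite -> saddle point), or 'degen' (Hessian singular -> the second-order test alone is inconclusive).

Compute the Hessian H = grad^2 f:
  H = [[-11, -8], [-8, -11]]
Verify stationarity: grad f(x*) = H x* + g = (0, 0).
Eigenvalues of H: -19, -3.
Both eigenvalues < 0, so H is negative definite -> x* is a strict local max.

max


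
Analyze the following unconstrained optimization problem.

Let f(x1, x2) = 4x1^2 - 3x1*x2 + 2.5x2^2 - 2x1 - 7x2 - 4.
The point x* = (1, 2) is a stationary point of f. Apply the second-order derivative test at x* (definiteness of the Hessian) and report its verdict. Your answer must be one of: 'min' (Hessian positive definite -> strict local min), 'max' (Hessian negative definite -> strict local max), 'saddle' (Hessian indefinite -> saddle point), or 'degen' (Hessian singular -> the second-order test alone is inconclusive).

Compute the Hessian H = grad^2 f:
  H = [[8, -3], [-3, 5]]
Verify stationarity: grad f(x*) = H x* + g = (0, 0).
Eigenvalues of H: 3.1459, 9.8541.
Both eigenvalues > 0, so H is positive definite -> x* is a strict local min.

min
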